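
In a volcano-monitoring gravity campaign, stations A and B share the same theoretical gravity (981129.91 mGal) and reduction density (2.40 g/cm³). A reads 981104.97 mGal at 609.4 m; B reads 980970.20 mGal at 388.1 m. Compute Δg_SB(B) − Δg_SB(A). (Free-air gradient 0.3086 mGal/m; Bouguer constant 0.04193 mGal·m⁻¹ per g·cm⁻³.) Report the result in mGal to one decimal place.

Δg_SB(A) = 981104.97 − 981129.91 + 0.3086×609.4 − 0.04193×2.40×609.4 = 101.80 mGal
Δg_SB(B) = 980970.20 − 981129.91 + 0.3086×388.1 − 0.04193×2.40×388.1 = -79.00 mGal
Difference = -79.00 − (101.80) = -180.80 mGal

-180.8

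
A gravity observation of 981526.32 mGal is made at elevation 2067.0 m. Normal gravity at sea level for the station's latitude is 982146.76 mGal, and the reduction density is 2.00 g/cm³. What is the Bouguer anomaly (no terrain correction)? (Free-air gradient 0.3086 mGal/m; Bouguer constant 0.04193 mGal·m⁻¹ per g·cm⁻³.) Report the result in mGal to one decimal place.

-155.9

Free-air correction = 0.3086 × 2067.0 = 637.88 mGal
Free-air anomaly = 981526.32 − 982146.76 + (637.88) = 17.44 mGal
Bouguer slab correction = 0.04193 × 2.00 × 2067.0 = 173.34 mGal
Simple Bouguer anomaly = 17.44 − (173.34) = -155.90 mGal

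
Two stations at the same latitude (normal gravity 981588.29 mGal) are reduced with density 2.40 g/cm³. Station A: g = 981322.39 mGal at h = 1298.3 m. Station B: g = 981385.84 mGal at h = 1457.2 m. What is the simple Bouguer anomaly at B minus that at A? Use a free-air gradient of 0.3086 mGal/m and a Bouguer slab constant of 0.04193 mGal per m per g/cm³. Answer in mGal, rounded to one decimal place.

96.5

Δg_SB(A) = 981322.39 − 981588.29 + 0.3086×1298.3 − 0.04193×2.40×1298.3 = 4.10 mGal
Δg_SB(B) = 981385.84 − 981588.29 + 0.3086×1457.2 − 0.04193×2.40×1457.2 = 100.60 mGal
Difference = 100.60 − (4.10) = 96.50 mGal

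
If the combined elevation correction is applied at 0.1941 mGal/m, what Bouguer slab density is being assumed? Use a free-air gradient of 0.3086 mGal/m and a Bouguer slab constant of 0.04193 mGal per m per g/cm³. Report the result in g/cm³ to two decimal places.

2.73

0.1941 = 0.3086 − 0.04193 × ρ
ρ = (0.3086 − 0.1941) / 0.04193 = 2.73 g/cm³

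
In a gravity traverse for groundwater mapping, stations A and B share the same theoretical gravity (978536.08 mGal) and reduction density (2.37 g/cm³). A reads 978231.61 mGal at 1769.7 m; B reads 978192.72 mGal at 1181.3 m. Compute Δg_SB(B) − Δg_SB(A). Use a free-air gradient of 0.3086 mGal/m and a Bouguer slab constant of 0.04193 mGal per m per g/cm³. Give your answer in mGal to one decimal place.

-162.0

Δg_SB(A) = 978231.61 − 978536.08 + 0.3086×1769.7 − 0.04193×2.37×1769.7 = 65.80 mGal
Δg_SB(B) = 978192.72 − 978536.08 + 0.3086×1181.3 − 0.04193×2.37×1181.3 = -96.20 mGal
Difference = -96.20 − (65.80) = -162.00 mGal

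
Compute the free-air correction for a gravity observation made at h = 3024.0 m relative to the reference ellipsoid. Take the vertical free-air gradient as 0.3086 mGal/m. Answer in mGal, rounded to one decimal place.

933.2

Free-air correction = 0.3086 × 3024.0 = 933.2 mGal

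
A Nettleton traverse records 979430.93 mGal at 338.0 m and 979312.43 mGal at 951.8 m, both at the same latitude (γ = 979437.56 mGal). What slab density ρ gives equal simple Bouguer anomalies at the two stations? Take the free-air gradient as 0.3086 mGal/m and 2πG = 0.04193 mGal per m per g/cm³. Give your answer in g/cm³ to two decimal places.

Δg_obs = 979312.43 − 979430.93 = -118.50 mGal over Δh = 951.8 − 338.0 = 613.8 m
Equal Bouguer anomalies ⇒ Δg_obs + (0.3086 − 0.04193ρ)·Δh = 0
0.3086 − 0.04193ρ = −Δg_obs/Δh = 0.19306
ρ = (0.3086 − 0.19306) / 0.04193 = 2.76 g/cm³

2.76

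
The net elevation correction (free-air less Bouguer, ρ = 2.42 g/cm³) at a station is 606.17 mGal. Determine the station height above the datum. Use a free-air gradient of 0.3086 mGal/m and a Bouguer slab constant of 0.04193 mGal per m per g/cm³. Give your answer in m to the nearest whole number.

2927

Combined gradient = 0.3086 − 0.04193 × 2.42 = 0.2071294 mGal/m
h = 606.17 / 0.2071294 = 2926.53 m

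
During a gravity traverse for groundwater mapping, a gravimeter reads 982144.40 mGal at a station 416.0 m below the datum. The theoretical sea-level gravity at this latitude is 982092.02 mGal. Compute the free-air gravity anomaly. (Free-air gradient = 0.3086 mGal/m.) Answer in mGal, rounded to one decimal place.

Free-air correction = 0.3086 × -416.0 = -128.38 mGal
Free-air anomaly = 982144.40 − 982092.02 + (-128.38) = -76.00 mGal

-76.0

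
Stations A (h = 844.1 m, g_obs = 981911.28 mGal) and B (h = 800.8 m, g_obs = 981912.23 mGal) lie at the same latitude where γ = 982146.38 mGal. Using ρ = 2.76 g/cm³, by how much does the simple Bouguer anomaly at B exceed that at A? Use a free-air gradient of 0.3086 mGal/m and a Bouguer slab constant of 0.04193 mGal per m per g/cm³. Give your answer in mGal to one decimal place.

Δg_SB(A) = 981911.28 − 982146.38 + 0.3086×844.1 − 0.04193×2.76×844.1 = -72.30 mGal
Δg_SB(B) = 981912.23 − 982146.38 + 0.3086×800.8 − 0.04193×2.76×800.8 = -79.70 mGal
Difference = -79.70 − (-72.30) = -7.40 mGal

-7.4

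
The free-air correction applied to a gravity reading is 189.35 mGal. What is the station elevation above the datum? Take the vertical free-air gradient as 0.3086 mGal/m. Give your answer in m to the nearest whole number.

h = 189.35 / 0.3086 = 613.58 m

614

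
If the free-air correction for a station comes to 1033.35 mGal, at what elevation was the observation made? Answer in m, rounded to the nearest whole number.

h = 1033.35 / 0.3086 = 3348.51 m

3349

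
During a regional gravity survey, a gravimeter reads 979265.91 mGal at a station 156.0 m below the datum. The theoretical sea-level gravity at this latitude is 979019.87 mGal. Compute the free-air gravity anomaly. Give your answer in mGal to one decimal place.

197.9

Free-air correction = 0.3086 × -156.0 = -48.14 mGal
Free-air anomaly = 979265.91 − 979019.87 + (-48.14) = 197.90 mGal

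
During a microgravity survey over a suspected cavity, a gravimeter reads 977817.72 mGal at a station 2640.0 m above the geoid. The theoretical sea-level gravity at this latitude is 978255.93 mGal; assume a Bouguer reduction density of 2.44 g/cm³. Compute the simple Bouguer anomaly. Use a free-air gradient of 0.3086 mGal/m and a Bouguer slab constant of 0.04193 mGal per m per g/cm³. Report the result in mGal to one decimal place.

Free-air correction = 0.3086 × 2640.0 = 814.70 mGal
Free-air anomaly = 977817.72 − 978255.93 + (814.70) = 376.49 mGal
Bouguer slab correction = 0.04193 × 2.44 × 2640.0 = 270.10 mGal
Simple Bouguer anomaly = 376.49 − (270.10) = 106.39 mGal

106.4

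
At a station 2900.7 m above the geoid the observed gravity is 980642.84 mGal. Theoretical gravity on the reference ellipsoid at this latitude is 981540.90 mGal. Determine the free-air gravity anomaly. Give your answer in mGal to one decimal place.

Free-air correction = 0.3086 × 2900.7 = 895.16 mGal
Free-air anomaly = 980642.84 − 981540.90 + (895.16) = -2.90 mGal

-2.9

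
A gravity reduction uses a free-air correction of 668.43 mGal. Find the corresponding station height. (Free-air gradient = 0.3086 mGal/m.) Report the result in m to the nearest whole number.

2166

h = 668.43 / 0.3086 = 2166.01 m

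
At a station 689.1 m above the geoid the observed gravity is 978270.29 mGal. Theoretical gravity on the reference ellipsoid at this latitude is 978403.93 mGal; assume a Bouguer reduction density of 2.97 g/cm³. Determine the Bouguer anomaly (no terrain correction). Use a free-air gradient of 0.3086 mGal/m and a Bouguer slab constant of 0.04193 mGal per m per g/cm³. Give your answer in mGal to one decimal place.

Free-air correction = 0.3086 × 689.1 = 212.66 mGal
Free-air anomaly = 978270.29 − 978403.93 + (212.66) = 79.02 mGal
Bouguer slab correction = 0.04193 × 2.97 × 689.1 = 85.82 mGal
Simple Bouguer anomaly = 79.02 − (85.82) = -6.80 mGal

-6.8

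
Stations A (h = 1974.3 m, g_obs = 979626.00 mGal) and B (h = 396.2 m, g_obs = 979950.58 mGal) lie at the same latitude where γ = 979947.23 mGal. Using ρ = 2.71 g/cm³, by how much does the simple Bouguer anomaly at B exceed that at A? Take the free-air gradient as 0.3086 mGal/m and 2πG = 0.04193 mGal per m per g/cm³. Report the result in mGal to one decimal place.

16.9

Δg_SB(A) = 979626.00 − 979947.23 + 0.3086×1974.3 − 0.04193×2.71×1974.3 = 63.70 mGal
Δg_SB(B) = 979950.58 − 979947.23 + 0.3086×396.2 − 0.04193×2.71×396.2 = 80.60 mGal
Difference = 80.60 − (63.70) = 16.90 mGal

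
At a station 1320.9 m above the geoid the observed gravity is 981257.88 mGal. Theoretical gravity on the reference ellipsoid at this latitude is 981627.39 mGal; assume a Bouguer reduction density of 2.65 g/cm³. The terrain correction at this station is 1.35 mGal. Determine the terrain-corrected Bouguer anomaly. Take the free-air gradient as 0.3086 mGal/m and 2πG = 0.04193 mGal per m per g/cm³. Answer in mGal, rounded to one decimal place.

Free-air correction = 0.3086 × 1320.9 = 407.63 mGal
Free-air anomaly = 981257.88 − 981627.39 + (407.63) = 38.12 mGal
Bouguer slab correction = 0.04193 × 2.65 × 1320.9 = 146.77 mGal
Simple Bouguer anomaly = 38.12 − (146.77) = -108.65 mGal
Complete Bouguer anomaly = -108.65 + 1.35 = -107.30 mGal

-107.3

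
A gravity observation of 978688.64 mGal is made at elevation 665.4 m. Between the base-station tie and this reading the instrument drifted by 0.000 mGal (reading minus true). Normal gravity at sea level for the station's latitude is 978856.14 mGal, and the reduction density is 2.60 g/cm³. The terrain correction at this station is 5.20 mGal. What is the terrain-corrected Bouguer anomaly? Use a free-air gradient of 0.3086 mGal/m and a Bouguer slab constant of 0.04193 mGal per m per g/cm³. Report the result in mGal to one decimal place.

-29.5

Drift-corrected reading = 978688.64 − (0.000) = 978688.640 mGal
Free-air correction = 0.3086 × 665.4 = 205.34 mGal
Free-air anomaly = 978688.640 − 978856.14 + (205.34) = 37.840 mGal
Bouguer slab correction = 0.04193 × 2.60 × 665.4 = 72.54 mGal
Simple Bouguer anomaly = 37.840 − (72.54) = -34.700 mGal
Complete Bouguer anomaly = -34.700 + 5.20 = -29.500 mGal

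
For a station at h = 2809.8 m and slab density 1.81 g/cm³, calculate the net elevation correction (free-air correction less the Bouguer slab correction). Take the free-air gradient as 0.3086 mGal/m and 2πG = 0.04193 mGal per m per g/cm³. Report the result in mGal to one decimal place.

653.9

Combined gradient = 0.3086 − 0.04193 × 1.81 = 0.2327067 mGal/m
Combined elevation correction = 0.2327067 × 2809.8 = 653.9 mGal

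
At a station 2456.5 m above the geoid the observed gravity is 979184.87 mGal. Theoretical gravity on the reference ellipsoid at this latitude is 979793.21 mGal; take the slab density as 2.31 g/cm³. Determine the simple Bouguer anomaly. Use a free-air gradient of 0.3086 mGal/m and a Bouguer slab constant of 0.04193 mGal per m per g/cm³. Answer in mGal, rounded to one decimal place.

Free-air correction = 0.3086 × 2456.5 = 758.08 mGal
Free-air anomaly = 979184.87 − 979793.21 + (758.08) = 149.74 mGal
Bouguer slab correction = 0.04193 × 2.31 × 2456.5 = 237.93 mGal
Simple Bouguer anomaly = 149.74 − (237.93) = -88.19 mGal

-88.2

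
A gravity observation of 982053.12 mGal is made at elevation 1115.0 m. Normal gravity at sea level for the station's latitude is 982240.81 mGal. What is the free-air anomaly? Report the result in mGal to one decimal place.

Free-air correction = 0.3086 × 1115.0 = 344.09 mGal
Free-air anomaly = 982053.12 − 982240.81 + (344.09) = 156.40 mGal

156.4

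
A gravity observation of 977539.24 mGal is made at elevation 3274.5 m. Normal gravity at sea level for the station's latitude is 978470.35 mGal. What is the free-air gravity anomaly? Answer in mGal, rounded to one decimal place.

Free-air correction = 0.3086 × 3274.5 = 1010.51 mGal
Free-air anomaly = 977539.24 − 978470.35 + (1010.51) = 79.40 mGal

79.4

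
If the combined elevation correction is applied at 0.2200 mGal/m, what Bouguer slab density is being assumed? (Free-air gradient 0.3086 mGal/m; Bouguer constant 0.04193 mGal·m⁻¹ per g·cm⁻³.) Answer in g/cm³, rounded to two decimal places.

0.2200 = 0.3086 − 0.04193 × ρ
ρ = (0.3086 − 0.2200) / 0.04193 = 2.11 g/cm³

2.11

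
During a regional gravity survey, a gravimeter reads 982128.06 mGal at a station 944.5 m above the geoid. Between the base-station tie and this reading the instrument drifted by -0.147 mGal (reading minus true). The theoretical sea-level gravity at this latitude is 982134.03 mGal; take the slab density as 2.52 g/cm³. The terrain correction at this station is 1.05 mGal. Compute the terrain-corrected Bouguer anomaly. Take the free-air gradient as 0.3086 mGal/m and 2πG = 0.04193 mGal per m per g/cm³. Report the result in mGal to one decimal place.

Drift-corrected reading = 982128.06 − (-0.147) = 982128.207 mGal
Free-air correction = 0.3086 × 944.5 = 291.47 mGal
Free-air anomaly = 982128.207 − 982134.03 + (291.47) = 285.647 mGal
Bouguer slab correction = 0.04193 × 2.52 × 944.5 = 99.80 mGal
Simple Bouguer anomaly = 285.647 − (99.80) = 185.847 mGal
Complete Bouguer anomaly = 185.847 + 1.05 = 186.897 mGal

186.9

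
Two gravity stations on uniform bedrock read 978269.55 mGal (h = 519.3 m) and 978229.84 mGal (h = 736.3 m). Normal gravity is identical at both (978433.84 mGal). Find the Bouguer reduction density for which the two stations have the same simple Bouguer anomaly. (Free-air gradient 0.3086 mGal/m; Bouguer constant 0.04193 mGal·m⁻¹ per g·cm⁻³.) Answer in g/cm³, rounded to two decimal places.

Δg_obs = 978229.84 − 978269.55 = -39.71 mGal over Δh = 736.3 − 519.3 = 217.0 m
Equal Bouguer anomalies ⇒ Δg_obs + (0.3086 − 0.04193ρ)·Δh = 0
0.3086 − 0.04193ρ = −Δg_obs/Δh = 0.18300
ρ = (0.3086 − 0.18300) / 0.04193 = 3.00 g/cm³

3.00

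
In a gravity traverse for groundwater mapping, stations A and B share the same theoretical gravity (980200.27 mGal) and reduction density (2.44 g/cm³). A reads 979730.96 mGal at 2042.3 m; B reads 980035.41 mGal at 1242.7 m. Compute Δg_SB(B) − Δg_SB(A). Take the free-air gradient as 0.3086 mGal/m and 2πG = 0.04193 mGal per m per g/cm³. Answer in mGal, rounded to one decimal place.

139.5

Δg_SB(A) = 979730.96 − 980200.27 + 0.3086×2042.3 − 0.04193×2.44×2042.3 = -48.00 mGal
Δg_SB(B) = 980035.41 − 980200.27 + 0.3086×1242.7 − 0.04193×2.44×1242.7 = 91.50 mGal
Difference = 91.50 − (-48.00) = 139.50 mGal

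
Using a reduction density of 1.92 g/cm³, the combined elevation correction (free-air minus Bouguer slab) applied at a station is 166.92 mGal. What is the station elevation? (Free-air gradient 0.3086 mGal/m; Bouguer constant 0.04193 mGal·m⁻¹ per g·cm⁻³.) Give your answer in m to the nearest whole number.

732

Combined gradient = 0.3086 − 0.04193 × 1.92 = 0.2280944 mGal/m
h = 166.92 / 0.2280944 = 731.80 m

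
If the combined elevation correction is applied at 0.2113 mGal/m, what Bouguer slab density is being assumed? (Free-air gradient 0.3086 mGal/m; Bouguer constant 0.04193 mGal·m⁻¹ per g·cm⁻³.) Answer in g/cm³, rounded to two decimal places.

2.32

0.2113 = 0.3086 − 0.04193 × ρ
ρ = (0.3086 − 0.2113) / 0.04193 = 2.32 g/cm³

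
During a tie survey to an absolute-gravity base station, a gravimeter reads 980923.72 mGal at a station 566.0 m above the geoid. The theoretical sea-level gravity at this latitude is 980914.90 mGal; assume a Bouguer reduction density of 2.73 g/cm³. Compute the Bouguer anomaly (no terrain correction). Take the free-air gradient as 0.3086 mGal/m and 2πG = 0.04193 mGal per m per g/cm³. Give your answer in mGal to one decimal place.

Free-air correction = 0.3086 × 566.0 = 174.67 mGal
Free-air anomaly = 980923.72 − 980914.90 + (174.67) = 183.49 mGal
Bouguer slab correction = 0.04193 × 2.73 × 566.0 = 64.79 mGal
Simple Bouguer anomaly = 183.49 − (64.79) = 118.70 mGal

118.7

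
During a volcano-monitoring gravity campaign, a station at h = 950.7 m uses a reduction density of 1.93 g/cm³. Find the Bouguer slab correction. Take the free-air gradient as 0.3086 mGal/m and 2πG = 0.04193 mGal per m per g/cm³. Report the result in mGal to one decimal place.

76.9

Bouguer slab correction = 0.04193 × 1.93 × 950.7 = 76.9 mGal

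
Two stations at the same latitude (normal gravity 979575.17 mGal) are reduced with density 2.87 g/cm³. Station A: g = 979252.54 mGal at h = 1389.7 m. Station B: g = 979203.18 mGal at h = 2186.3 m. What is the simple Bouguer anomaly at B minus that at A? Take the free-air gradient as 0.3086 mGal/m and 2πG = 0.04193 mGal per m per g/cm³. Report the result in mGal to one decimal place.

Δg_SB(A) = 979252.54 − 979575.17 + 0.3086×1389.7 − 0.04193×2.87×1389.7 = -61.00 mGal
Δg_SB(B) = 979203.18 − 979575.17 + 0.3086×2186.3 − 0.04193×2.87×2186.3 = 39.60 mGal
Difference = 39.60 − (-61.00) = 100.60 mGal

100.6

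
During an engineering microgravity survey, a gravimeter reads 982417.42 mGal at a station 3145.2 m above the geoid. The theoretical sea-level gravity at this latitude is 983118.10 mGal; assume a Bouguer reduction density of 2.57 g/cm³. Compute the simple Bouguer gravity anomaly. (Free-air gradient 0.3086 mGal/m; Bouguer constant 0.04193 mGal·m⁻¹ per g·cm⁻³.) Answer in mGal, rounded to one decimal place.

-69.0

Free-air correction = 0.3086 × 3145.2 = 970.61 mGal
Free-air anomaly = 982417.42 − 983118.10 + (970.61) = 269.93 mGal
Bouguer slab correction = 0.04193 × 2.57 × 3145.2 = 338.93 mGal
Simple Bouguer anomaly = 269.93 − (338.93) = -69.00 mGal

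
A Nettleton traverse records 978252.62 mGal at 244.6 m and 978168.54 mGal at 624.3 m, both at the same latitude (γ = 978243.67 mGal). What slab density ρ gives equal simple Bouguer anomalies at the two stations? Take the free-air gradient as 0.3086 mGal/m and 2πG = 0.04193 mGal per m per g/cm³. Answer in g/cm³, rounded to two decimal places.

2.08

Δg_obs = 978168.54 − 978252.62 = -84.08 mGal over Δh = 624.3 − 244.6 = 379.7 m
Equal Bouguer anomalies ⇒ Δg_obs + (0.3086 − 0.04193ρ)·Δh = 0
0.3086 − 0.04193ρ = −Δg_obs/Δh = 0.22144
ρ = (0.3086 − 0.22144) / 0.04193 = 2.08 g/cm³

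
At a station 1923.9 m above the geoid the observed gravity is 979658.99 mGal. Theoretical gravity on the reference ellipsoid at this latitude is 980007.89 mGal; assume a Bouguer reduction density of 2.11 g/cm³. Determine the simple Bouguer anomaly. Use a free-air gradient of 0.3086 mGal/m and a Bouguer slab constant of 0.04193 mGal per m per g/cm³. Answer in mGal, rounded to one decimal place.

74.6

Free-air correction = 0.3086 × 1923.9 = 593.72 mGal
Free-air anomaly = 979658.99 − 980007.89 + (593.72) = 244.82 mGal
Bouguer slab correction = 0.04193 × 2.11 × 1923.9 = 170.21 mGal
Simple Bouguer anomaly = 244.82 − (170.21) = 74.61 mGal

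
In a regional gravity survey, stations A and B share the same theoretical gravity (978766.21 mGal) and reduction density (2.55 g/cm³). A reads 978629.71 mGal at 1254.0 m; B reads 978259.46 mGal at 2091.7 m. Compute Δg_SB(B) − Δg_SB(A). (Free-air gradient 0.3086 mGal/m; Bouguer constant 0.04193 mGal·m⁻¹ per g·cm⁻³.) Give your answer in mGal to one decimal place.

Δg_SB(A) = 978629.71 − 978766.21 + 0.3086×1254.0 − 0.04193×2.55×1254.0 = 116.40 mGal
Δg_SB(B) = 978259.46 − 978766.21 + 0.3086×2091.7 − 0.04193×2.55×2091.7 = -84.90 mGal
Difference = -84.90 − (116.40) = -201.30 mGal

-201.3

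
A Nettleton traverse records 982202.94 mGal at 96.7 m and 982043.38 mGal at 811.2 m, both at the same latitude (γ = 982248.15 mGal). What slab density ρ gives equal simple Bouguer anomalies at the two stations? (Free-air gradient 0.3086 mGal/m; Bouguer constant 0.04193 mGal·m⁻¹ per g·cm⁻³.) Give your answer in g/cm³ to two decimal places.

Δg_obs = 982043.38 − 982202.94 = -159.56 mGal over Δh = 811.2 − 96.7 = 714.5 m
Equal Bouguer anomalies ⇒ Δg_obs + (0.3086 − 0.04193ρ)·Δh = 0
0.3086 − 0.04193ρ = −Δg_obs/Δh = 0.22332
ρ = (0.3086 − 0.22332) / 0.04193 = 2.03 g/cm³

2.03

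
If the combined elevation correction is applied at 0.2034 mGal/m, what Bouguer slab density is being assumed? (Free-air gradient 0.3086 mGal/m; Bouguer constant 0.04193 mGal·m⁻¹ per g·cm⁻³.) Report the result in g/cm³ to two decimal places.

0.2034 = 0.3086 − 0.04193 × ρ
ρ = (0.3086 − 0.2034) / 0.04193 = 2.51 g/cm³

2.51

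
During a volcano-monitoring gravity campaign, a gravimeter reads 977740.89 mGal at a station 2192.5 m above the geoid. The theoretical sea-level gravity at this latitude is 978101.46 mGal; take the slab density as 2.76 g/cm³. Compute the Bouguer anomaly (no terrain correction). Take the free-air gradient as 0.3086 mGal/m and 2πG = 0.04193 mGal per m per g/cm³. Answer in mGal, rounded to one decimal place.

62.3

Free-air correction = 0.3086 × 2192.5 = 676.61 mGal
Free-air anomaly = 977740.89 − 978101.46 + (676.61) = 316.04 mGal
Bouguer slab correction = 0.04193 × 2.76 × 2192.5 = 253.73 mGal
Simple Bouguer anomaly = 316.04 − (253.73) = 62.31 mGal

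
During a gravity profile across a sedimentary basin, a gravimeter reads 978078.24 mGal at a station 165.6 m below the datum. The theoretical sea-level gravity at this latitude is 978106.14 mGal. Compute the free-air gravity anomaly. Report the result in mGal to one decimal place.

-79.0

Free-air correction = 0.3086 × -165.6 = -51.10 mGal
Free-air anomaly = 978078.24 − 978106.14 + (-51.10) = -79.00 mGal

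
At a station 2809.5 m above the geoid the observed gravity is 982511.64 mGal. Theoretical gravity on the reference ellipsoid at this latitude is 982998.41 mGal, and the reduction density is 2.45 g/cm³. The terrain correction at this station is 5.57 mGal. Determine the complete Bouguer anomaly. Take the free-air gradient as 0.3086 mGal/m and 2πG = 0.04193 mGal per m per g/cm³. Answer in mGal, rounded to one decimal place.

Free-air correction = 0.3086 × 2809.5 = 867.01 mGal
Free-air anomaly = 982511.64 − 982998.41 + (867.01) = 380.24 mGal
Bouguer slab correction = 0.04193 × 2.45 × 2809.5 = 288.62 mGal
Simple Bouguer anomaly = 380.24 − (288.62) = 91.62 mGal
Complete Bouguer anomaly = 91.62 + 5.57 = 97.19 mGal

97.2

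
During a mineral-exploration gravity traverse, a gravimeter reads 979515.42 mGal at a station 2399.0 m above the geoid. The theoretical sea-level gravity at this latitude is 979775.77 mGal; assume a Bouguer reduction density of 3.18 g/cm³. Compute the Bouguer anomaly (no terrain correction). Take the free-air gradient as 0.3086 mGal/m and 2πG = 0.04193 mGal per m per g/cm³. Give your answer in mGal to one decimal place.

Free-air correction = 0.3086 × 2399.0 = 740.33 mGal
Free-air anomaly = 979515.42 − 979775.77 + (740.33) = 479.98 mGal
Bouguer slab correction = 0.04193 × 3.18 × 2399.0 = 319.88 mGal
Simple Bouguer anomaly = 479.98 − (319.88) = 160.10 mGal

160.1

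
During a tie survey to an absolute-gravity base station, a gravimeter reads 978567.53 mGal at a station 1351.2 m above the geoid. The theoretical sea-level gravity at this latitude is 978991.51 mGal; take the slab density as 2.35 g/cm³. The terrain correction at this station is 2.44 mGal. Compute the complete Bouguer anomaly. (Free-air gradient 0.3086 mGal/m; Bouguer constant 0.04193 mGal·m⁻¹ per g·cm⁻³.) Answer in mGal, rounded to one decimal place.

Free-air correction = 0.3086 × 1351.2 = 416.98 mGal
Free-air anomaly = 978567.53 − 978991.51 + (416.98) = -7.00 mGal
Bouguer slab correction = 0.04193 × 2.35 × 1351.2 = 133.14 mGal
Simple Bouguer anomaly = -7.00 − (133.14) = -140.14 mGal
Complete Bouguer anomaly = -140.14 + 2.44 = -137.70 mGal

-137.7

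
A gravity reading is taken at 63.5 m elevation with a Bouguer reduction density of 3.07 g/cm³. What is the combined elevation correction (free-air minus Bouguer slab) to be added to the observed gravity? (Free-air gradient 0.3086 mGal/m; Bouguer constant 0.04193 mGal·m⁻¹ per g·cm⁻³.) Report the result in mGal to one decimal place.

Combined gradient = 0.3086 − 0.04193 × 3.07 = 0.1798749 mGal/m
Combined elevation correction = 0.1798749 × 63.5 = 11.4 mGal

11.4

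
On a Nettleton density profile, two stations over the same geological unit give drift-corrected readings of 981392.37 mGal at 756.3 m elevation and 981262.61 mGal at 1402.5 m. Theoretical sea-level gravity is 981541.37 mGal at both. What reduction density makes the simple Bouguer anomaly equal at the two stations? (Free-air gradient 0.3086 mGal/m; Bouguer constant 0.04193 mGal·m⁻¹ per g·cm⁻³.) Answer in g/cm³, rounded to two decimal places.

2.57

Δg_obs = 981262.61 − 981392.37 = -129.76 mGal over Δh = 1402.5 − 756.3 = 646.2 m
Equal Bouguer anomalies ⇒ Δg_obs + (0.3086 − 0.04193ρ)·Δh = 0
0.3086 − 0.04193ρ = −Δg_obs/Δh = 0.20080
ρ = (0.3086 − 0.20080) / 0.04193 = 2.57 g/cm³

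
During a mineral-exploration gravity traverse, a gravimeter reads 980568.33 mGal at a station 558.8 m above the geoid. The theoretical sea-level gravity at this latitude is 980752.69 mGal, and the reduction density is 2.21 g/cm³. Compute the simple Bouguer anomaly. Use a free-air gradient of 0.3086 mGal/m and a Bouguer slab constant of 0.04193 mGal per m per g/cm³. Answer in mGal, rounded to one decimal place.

-63.7

Free-air correction = 0.3086 × 558.8 = 172.45 mGal
Free-air anomaly = 980568.33 − 980752.69 + (172.45) = -11.91 mGal
Bouguer slab correction = 0.04193 × 2.21 × 558.8 = 51.78 mGal
Simple Bouguer anomaly = -11.91 − (51.78) = -63.69 mGal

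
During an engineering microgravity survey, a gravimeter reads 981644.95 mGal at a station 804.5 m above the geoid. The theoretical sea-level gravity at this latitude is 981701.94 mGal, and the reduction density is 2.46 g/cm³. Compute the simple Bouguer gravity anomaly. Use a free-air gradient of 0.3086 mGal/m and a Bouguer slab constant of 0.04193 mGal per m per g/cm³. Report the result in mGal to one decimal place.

108.3

Free-air correction = 0.3086 × 804.5 = 248.27 mGal
Free-air anomaly = 981644.95 − 981701.94 + (248.27) = 191.28 mGal
Bouguer slab correction = 0.04193 × 2.46 × 804.5 = 82.98 mGal
Simple Bouguer anomaly = 191.28 − (82.98) = 108.30 mGal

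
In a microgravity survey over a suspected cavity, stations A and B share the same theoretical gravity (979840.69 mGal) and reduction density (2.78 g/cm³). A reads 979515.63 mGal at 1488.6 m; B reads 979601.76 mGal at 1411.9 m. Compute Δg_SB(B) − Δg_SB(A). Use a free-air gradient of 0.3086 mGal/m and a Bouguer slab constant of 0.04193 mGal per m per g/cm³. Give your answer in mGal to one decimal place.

71.4

Δg_SB(A) = 979515.63 − 979840.69 + 0.3086×1488.6 − 0.04193×2.78×1488.6 = -39.20 mGal
Δg_SB(B) = 979601.76 − 979840.69 + 0.3086×1411.9 − 0.04193×2.78×1411.9 = 32.20 mGal
Difference = 32.20 − (-39.20) = 71.40 mGal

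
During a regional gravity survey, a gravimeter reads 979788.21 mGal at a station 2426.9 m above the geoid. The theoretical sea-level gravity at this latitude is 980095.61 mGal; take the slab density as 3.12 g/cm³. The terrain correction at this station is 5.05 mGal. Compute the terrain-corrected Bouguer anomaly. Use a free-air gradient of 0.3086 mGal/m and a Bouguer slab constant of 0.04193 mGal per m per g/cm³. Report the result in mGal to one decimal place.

129.1

Free-air correction = 0.3086 × 2426.9 = 748.94 mGal
Free-air anomaly = 979788.21 − 980095.61 + (748.94) = 441.54 mGal
Bouguer slab correction = 0.04193 × 3.12 × 2426.9 = 317.49 mGal
Simple Bouguer anomaly = 441.54 − (317.49) = 124.05 mGal
Complete Bouguer anomaly = 124.05 + 5.05 = 129.10 mGal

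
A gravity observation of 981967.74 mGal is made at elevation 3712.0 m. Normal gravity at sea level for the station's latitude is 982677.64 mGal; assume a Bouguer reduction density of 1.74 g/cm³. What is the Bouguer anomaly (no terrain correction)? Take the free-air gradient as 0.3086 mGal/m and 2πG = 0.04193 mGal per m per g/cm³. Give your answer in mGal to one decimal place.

164.8

Free-air correction = 0.3086 × 3712.0 = 1145.52 mGal
Free-air anomaly = 981967.74 − 982677.64 + (1145.52) = 435.62 mGal
Bouguer slab correction = 0.04193 × 1.74 × 3712.0 = 270.82 mGal
Simple Bouguer anomaly = 435.62 − (270.82) = 164.80 mGal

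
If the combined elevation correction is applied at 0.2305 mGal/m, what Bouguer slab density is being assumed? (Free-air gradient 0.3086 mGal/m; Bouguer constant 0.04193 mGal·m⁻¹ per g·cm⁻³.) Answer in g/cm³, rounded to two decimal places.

0.2305 = 0.3086 − 0.04193 × ρ
ρ = (0.3086 − 0.2305) / 0.04193 = 1.86 g/cm³

1.86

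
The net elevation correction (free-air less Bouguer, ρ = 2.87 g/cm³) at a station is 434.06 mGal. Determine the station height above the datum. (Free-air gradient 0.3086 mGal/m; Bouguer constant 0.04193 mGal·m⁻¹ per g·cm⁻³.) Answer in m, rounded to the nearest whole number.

Combined gradient = 0.3086 − 0.04193 × 2.87 = 0.1882609 mGal/m
h = 434.06 / 0.1882609 = 2305.63 m

2306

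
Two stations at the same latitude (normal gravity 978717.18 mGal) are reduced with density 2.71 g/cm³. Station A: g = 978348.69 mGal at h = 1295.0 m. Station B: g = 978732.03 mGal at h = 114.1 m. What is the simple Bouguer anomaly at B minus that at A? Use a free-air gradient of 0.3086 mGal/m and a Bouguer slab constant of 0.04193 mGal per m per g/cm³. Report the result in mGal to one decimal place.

Δg_SB(A) = 978348.69 − 978717.18 + 0.3086×1295.0 − 0.04193×2.71×1295.0 = -116.00 mGal
Δg_SB(B) = 978732.03 − 978717.18 + 0.3086×114.1 − 0.04193×2.71×114.1 = 37.10 mGal
Difference = 37.10 − (-116.00) = 153.10 mGal

153.1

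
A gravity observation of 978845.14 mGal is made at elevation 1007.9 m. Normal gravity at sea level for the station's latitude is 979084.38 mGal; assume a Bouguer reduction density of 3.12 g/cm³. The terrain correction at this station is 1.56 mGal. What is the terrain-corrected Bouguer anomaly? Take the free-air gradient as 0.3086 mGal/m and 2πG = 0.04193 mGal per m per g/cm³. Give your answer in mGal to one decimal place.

-58.5

Free-air correction = 0.3086 × 1007.9 = 311.04 mGal
Free-air anomaly = 978845.14 − 979084.38 + (311.04) = 71.80 mGal
Bouguer slab correction = 0.04193 × 3.12 × 1007.9 = 131.86 mGal
Simple Bouguer anomaly = 71.80 − (131.86) = -60.06 mGal
Complete Bouguer anomaly = -60.06 + 1.56 = -58.50 mGal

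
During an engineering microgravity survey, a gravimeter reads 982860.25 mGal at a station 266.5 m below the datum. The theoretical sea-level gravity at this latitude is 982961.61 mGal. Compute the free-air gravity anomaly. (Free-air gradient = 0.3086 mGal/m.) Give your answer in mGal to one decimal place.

Free-air correction = 0.3086 × -266.5 = -82.24 mGal
Free-air anomaly = 982860.25 − 982961.61 + (-82.24) = -183.60 mGal

-183.6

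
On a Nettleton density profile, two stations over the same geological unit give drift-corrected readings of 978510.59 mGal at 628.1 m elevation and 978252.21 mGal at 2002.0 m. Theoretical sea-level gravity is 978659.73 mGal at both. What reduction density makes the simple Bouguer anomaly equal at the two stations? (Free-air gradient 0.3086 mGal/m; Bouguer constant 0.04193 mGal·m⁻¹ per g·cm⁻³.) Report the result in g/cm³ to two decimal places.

Δg_obs = 978252.21 − 978510.59 = -258.38 mGal over Δh = 2002.0 − 628.1 = 1373.9 m
Equal Bouguer anomalies ⇒ Δg_obs + (0.3086 − 0.04193ρ)·Δh = 0
0.3086 − 0.04193ρ = −Δg_obs/Δh = 0.18806
ρ = (0.3086 − 0.18806) / 0.04193 = 2.87 g/cm³

2.87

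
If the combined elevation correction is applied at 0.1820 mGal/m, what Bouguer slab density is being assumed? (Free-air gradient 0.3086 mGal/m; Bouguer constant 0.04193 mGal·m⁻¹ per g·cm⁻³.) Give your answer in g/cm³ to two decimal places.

0.1820 = 0.3086 − 0.04193 × ρ
ρ = (0.3086 − 0.1820) / 0.04193 = 3.02 g/cm³

3.02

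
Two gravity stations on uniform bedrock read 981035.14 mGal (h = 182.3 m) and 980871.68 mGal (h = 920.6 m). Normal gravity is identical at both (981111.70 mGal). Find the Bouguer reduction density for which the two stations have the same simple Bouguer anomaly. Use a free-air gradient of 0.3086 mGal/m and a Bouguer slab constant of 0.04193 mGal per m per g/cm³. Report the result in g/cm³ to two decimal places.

2.08

Δg_obs = 980871.68 − 981035.14 = -163.46 mGal over Δh = 920.6 − 182.3 = 738.3 m
Equal Bouguer anomalies ⇒ Δg_obs + (0.3086 − 0.04193ρ)·Δh = 0
0.3086 − 0.04193ρ = −Δg_obs/Δh = 0.22140
ρ = (0.3086 − 0.22140) / 0.04193 = 2.08 g/cm³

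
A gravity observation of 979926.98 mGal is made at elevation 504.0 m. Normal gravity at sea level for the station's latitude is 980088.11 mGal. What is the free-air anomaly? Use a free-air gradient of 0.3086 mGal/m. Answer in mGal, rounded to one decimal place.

Free-air correction = 0.3086 × 504.0 = 155.53 mGal
Free-air anomaly = 979926.98 − 980088.11 + (155.53) = -5.60 mGal

-5.6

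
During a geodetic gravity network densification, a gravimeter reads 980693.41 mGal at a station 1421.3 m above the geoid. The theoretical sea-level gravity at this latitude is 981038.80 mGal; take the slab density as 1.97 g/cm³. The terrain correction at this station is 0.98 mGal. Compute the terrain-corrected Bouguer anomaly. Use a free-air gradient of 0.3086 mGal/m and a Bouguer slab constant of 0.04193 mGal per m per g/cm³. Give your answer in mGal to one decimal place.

-23.2

Free-air correction = 0.3086 × 1421.3 = 438.61 mGal
Free-air anomaly = 980693.41 − 981038.80 + (438.61) = 93.22 mGal
Bouguer slab correction = 0.04193 × 1.97 × 1421.3 = 117.40 mGal
Simple Bouguer anomaly = 93.22 − (117.40) = -24.18 mGal
Complete Bouguer anomaly = -24.18 + 0.98 = -23.20 mGal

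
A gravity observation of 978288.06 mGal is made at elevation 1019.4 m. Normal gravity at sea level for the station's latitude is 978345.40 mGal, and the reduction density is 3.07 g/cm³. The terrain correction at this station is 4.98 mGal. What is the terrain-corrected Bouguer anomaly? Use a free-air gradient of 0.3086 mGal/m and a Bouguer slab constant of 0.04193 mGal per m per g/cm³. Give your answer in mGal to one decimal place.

Free-air correction = 0.3086 × 1019.4 = 314.59 mGal
Free-air anomaly = 978288.06 − 978345.40 + (314.59) = 257.25 mGal
Bouguer slab correction = 0.04193 × 3.07 × 1019.4 = 131.22 mGal
Simple Bouguer anomaly = 257.25 − (131.22) = 126.03 mGal
Complete Bouguer anomaly = 126.03 + 4.98 = 131.01 mGal

131.0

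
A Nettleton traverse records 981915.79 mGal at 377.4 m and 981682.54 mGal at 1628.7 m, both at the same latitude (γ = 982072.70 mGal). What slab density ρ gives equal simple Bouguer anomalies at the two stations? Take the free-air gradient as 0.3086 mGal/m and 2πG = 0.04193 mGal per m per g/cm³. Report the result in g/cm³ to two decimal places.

Δg_obs = 981682.54 − 981915.79 = -233.25 mGal over Δh = 1628.7 − 377.4 = 1251.3 m
Equal Bouguer anomalies ⇒ Δg_obs + (0.3086 − 0.04193ρ)·Δh = 0
0.3086 − 0.04193ρ = −Δg_obs/Δh = 0.18641
ρ = (0.3086 − 0.18641) / 0.04193 = 2.91 g/cm³

2.91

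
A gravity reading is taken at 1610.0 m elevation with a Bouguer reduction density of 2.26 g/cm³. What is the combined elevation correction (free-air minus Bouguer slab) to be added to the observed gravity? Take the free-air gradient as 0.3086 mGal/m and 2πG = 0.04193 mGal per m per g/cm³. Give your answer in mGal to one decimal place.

Combined gradient = 0.3086 − 0.04193 × 2.26 = 0.2138382 mGal/m
Combined elevation correction = 0.2138382 × 1610.0 = 344.3 mGal

344.3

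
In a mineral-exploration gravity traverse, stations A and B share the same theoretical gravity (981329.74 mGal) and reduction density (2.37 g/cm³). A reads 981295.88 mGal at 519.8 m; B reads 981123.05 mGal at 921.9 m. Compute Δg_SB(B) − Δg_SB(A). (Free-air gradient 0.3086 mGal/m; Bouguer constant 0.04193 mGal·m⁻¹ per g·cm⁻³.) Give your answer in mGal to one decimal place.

-88.7

Δg_SB(A) = 981295.88 − 981329.74 + 0.3086×519.8 − 0.04193×2.37×519.8 = 74.90 mGal
Δg_SB(B) = 981123.05 − 981329.74 + 0.3086×921.9 − 0.04193×2.37×921.9 = -13.80 mGal
Difference = -13.80 − (74.90) = -88.70 mGal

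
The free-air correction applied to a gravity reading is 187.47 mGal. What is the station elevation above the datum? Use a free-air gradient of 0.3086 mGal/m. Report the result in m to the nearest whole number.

607

h = 187.47 / 0.3086 = 607.49 m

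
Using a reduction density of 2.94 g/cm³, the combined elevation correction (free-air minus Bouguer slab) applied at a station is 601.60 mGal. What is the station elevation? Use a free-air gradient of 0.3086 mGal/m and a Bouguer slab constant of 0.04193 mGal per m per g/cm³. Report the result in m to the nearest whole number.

Combined gradient = 0.3086 − 0.04193 × 2.94 = 0.1853258 mGal/m
h = 601.60 / 0.1853258 = 3246.18 m

3246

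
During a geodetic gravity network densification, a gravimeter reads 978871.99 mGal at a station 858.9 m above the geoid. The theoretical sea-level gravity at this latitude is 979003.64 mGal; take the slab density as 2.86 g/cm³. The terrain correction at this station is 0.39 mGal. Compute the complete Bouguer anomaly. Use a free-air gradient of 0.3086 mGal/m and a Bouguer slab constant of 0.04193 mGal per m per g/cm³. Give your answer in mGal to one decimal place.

Free-air correction = 0.3086 × 858.9 = 265.06 mGal
Free-air anomaly = 978871.99 − 979003.64 + (265.06) = 133.41 mGal
Bouguer slab correction = 0.04193 × 2.86 × 858.9 = 103.00 mGal
Simple Bouguer anomaly = 133.41 − (103.00) = 30.41 mGal
Complete Bouguer anomaly = 30.41 + 0.39 = 30.80 mGal

30.8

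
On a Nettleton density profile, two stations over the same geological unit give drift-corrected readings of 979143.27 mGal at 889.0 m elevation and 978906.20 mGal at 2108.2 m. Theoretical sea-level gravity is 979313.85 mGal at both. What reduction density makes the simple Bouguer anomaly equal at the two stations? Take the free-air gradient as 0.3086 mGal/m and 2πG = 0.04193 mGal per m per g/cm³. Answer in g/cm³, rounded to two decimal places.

2.72

Δg_obs = 978906.20 − 979143.27 = -237.07 mGal over Δh = 2108.2 − 889.0 = 1219.2 m
Equal Bouguer anomalies ⇒ Δg_obs + (0.3086 − 0.04193ρ)·Δh = 0
0.3086 − 0.04193ρ = −Δg_obs/Δh = 0.19445
ρ = (0.3086 − 0.19445) / 0.04193 = 2.72 g/cm³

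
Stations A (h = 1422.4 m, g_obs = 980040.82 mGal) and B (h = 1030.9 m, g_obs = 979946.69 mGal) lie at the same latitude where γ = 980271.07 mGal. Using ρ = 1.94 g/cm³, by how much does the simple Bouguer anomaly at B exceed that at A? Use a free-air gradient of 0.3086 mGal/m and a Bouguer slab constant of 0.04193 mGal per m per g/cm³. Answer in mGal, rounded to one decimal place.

-183.1

Δg_SB(A) = 980040.82 − 980271.07 + 0.3086×1422.4 − 0.04193×1.94×1422.4 = 93.00 mGal
Δg_SB(B) = 979946.69 − 980271.07 + 0.3086×1030.9 − 0.04193×1.94×1030.9 = -90.10 mGal
Difference = -90.10 − (93.00) = -183.10 mGal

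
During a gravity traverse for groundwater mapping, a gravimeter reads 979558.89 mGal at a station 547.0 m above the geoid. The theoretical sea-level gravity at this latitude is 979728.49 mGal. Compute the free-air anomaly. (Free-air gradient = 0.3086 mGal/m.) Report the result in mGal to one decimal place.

Free-air correction = 0.3086 × 547.0 = 168.80 mGal
Free-air anomaly = 979558.89 − 979728.49 + (168.80) = -0.80 mGal

-0.8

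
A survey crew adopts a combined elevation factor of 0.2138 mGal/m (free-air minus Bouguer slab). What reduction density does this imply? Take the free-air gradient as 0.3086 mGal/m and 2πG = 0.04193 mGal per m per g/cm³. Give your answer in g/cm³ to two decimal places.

0.2138 = 0.3086 − 0.04193 × ρ
ρ = (0.3086 − 0.2138) / 0.04193 = 2.26 g/cm³

2.26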